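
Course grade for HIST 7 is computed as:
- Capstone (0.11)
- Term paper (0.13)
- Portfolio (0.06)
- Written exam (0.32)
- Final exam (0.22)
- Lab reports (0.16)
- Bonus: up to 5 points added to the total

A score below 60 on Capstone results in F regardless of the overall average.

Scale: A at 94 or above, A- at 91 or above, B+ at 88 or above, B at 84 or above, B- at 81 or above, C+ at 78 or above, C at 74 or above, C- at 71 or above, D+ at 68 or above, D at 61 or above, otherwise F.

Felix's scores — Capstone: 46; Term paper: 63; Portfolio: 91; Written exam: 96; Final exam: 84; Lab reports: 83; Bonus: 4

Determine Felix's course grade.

Capstone score 46 < 60: minimum not met.
Weighted total:
  Capstone 46 × 0.11 = 5.06
  Term paper 63 × 0.13 = 8.19
  Portfolio 91 × 0.06 = 5.46
  Written exam 96 × 0.32 = 30.72
  Final exam 84 × 0.22 = 18.48
  Lab reports 83 × 0.16 = 13.28
Sum = 81.19
Bonus: 81.19 + 4 = 85.19
Because the Capstone minimum was not met, the result is F.

F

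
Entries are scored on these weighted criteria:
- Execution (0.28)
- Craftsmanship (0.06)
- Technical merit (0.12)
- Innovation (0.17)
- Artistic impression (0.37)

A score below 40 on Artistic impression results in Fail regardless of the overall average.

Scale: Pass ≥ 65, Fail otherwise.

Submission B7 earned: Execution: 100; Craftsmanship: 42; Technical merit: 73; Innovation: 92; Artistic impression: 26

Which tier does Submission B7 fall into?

Artistic impression score 26 < 40: minimum not met.
Weighted total:
  Execution 100 × 0.28 = 28
  Craftsmanship 42 × 0.06 = 2.52
  Technical merit 73 × 0.12 = 8.76
  Innovation 92 × 0.17 = 15.64
  Artistic impression 26 × 0.37 = 9.62
Sum = 64.54
Because the Artistic impression minimum was not met, the result is Fail.

Fail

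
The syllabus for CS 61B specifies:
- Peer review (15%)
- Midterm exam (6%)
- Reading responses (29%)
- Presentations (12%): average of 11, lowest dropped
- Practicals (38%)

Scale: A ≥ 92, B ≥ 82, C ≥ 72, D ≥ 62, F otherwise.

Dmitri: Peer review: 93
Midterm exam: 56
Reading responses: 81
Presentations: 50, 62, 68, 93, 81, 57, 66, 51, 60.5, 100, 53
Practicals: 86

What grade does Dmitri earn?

Presentations: drop 50 → average of remaining 10 = 691.5/10 = 69.15
Weighted total:
  Peer review 93 × 0.15 = 13.95
  Midterm exam 56 × 0.06 = 3.36
  Reading responses 81 × 0.29 = 23.49
  Presentations 69.15 × 0.12 = 8.298
  Practicals 86 × 0.38 = 32.68
Sum = 81.778
81.778 is ≥ 72 and < 82 → C

C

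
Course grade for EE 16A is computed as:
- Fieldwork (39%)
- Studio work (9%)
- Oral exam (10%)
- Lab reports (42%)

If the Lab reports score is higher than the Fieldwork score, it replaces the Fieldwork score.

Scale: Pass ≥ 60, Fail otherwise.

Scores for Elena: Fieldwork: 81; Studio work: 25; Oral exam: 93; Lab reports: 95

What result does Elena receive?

Pass

Lab reports (95) > Fieldwork (81), so Fieldwork counts as 95.
Weighted total:
  Fieldwork 95 × 0.39 = 37.05
  Studio work 25 × 0.09 = 2.25
  Oral exam 93 × 0.1 = 9.3
  Lab reports 95 × 0.42 = 39.9
Sum = 88.5
88.5 ≥ 60 → Pass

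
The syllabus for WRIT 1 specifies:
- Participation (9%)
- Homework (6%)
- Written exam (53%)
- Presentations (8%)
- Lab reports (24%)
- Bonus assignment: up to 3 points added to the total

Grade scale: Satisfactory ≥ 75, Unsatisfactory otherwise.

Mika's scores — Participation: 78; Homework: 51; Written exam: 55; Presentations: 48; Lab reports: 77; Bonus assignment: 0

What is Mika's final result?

Unsatisfactory

Weighted total:
  Participation 78 × 0.09 = 7.02
  Homework 51 × 0.06 = 3.06
  Written exam 55 × 0.53 = 29.15
  Presentations 48 × 0.08 = 3.84
  Lab reports 77 × 0.24 = 18.48
Sum = 61.55
Bonus assignment: 61.55 + 0 = 61.55
61.55 < 75 → Unsatisfactory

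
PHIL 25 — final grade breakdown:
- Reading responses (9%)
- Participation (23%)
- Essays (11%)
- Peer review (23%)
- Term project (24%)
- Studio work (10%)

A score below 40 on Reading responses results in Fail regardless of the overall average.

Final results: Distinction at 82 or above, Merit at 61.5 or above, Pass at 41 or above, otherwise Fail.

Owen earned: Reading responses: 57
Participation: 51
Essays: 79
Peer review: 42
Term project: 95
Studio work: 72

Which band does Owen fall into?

Reading responses score 57 ≥ 40: minimum met.
Weighted total:
  Reading responses 57 × 0.09 = 5.13
  Participation 51 × 0.23 = 11.73
  Essays 79 × 0.11 = 8.69
  Peer review 42 × 0.23 = 9.66
  Term project 95 × 0.24 = 22.8
  Studio work 72 × 0.1 = 7.2
Sum = 65.21
65.21 is ≥ 61.5 and < 82 → Merit

Merit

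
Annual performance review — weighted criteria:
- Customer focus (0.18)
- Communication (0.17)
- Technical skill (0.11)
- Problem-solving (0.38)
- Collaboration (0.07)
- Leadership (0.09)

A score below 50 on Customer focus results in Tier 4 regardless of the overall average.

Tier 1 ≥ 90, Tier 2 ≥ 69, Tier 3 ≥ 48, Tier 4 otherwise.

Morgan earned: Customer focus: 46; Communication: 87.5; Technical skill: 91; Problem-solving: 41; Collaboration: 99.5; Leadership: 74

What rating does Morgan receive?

Tier 4

Customer focus score 46 < 50: minimum not met.
Weighted total:
  Customer focus 46 × 0.18 = 8.28
  Communication 87.5 × 0.17 = 14.875
  Technical skill 91 × 0.11 = 10.01
  Problem-solving 41 × 0.38 = 15.58
  Collaboration 99.5 × 0.07 = 6.965
  Leadership 74 × 0.09 = 6.66
Sum = 62.37
Because the Customer focus minimum was not met, the result is Tier 4.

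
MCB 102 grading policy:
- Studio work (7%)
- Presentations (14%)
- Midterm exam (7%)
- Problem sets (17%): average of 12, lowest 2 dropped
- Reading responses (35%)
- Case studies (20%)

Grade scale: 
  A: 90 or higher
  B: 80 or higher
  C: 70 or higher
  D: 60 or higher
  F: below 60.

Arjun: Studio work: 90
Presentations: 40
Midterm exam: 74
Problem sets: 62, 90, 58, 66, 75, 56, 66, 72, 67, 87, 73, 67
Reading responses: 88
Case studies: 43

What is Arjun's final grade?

D

Problem sets: drop 56, 58 → average of remaining 10 = 725/10 = 72.5
Weighted total:
  Studio work 90 × 0.07 = 6.3
  Presentations 40 × 0.14 = 5.6
  Midterm exam 74 × 0.07 = 5.18
  Problem sets 72.5 × 0.17 = 12.325
  Reading responses 88 × 0.35 = 30.8
  Case studies 43 × 0.2 = 8.6
Sum = 68.805
68.805 is ≥ 60 and < 70 → D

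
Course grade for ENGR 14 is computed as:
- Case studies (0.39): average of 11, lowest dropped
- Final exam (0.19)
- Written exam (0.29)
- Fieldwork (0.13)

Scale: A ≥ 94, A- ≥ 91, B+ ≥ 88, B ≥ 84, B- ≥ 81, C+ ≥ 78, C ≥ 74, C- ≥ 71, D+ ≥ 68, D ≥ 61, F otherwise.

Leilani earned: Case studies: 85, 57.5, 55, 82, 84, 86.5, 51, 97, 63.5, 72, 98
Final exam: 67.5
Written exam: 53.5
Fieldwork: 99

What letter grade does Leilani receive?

C-

Case studies: drop 51 → average of remaining 10 = 780.5/10 = 78.05
Weighted total:
  Case studies 78.05 × 0.39 = 30.4395
  Final exam 67.5 × 0.19 = 12.825
  Written exam 53.5 × 0.29 = 15.515
  Fieldwork 99 × 0.13 = 12.87
Sum = 71.6495
71.6495 is ≥ 71 and < 74 → C-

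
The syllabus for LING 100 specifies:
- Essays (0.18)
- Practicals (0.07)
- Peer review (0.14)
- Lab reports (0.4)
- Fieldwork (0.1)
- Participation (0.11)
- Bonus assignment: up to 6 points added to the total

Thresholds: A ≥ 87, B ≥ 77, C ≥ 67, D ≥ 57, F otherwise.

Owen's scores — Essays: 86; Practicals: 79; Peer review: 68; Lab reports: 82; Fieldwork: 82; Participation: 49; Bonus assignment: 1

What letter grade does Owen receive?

Weighted total:
  Essays 86 × 0.18 = 15.48
  Practicals 79 × 0.07 = 5.53
  Peer review 68 × 0.14 = 9.52
  Lab reports 82 × 0.4 = 32.8
  Fieldwork 82 × 0.1 = 8.2
  Participation 49 × 0.11 = 5.39
Sum = 76.92
Bonus assignment: 76.92 + 1 = 77.92
77.92 is ≥ 77 and < 87 → B

B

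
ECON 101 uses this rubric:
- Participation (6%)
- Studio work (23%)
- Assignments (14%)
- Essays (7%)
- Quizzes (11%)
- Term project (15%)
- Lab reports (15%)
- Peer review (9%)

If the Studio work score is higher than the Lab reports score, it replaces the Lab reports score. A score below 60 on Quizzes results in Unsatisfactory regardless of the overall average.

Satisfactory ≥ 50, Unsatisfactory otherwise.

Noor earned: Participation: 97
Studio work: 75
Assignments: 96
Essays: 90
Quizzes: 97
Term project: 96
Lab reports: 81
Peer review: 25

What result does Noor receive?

Satisfactory

Studio work (75) ≤ Lab reports (81), so Lab reports stays at 81.
Quizzes score 97 ≥ 60: minimum met.
Weighted total:
  Participation 97 × 0.06 = 5.82
  Studio work 75 × 0.23 = 17.25
  Assignments 96 × 0.14 = 13.44
  Essays 90 × 0.07 = 6.3
  Quizzes 97 × 0.11 = 10.67
  Term project 96 × 0.15 = 14.4
  Lab reports 81 × 0.15 = 12.15
  Peer review 25 × 0.09 = 2.25
Sum = 82.28
82.28 ≥ 50 → Satisfactory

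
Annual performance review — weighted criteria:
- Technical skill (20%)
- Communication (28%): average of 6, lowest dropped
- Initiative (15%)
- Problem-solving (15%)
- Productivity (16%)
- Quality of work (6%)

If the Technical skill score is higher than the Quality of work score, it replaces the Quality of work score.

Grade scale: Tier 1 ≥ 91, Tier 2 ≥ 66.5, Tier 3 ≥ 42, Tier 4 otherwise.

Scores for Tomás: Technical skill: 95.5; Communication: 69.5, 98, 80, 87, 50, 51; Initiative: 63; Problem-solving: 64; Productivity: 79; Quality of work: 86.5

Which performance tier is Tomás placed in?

Tier 2

Communication: drop 50 → average of remaining 5 = 385.5/5 = 77.1
Technical skill (95.5) > Quality of work (86.5), so Quality of work counts as 95.5.
Weighted total:
  Technical skill 95.5 × 0.2 = 19.1
  Communication 77.1 × 0.28 = 21.588
  Initiative 63 × 0.15 = 9.45
  Problem-solving 64 × 0.15 = 9.6
  Productivity 79 × 0.16 = 12.64
  Quality of work 95.5 × 0.06 = 5.73
Sum = 78.108
78.108 is ≥ 66.5 and < 91 → Tier 2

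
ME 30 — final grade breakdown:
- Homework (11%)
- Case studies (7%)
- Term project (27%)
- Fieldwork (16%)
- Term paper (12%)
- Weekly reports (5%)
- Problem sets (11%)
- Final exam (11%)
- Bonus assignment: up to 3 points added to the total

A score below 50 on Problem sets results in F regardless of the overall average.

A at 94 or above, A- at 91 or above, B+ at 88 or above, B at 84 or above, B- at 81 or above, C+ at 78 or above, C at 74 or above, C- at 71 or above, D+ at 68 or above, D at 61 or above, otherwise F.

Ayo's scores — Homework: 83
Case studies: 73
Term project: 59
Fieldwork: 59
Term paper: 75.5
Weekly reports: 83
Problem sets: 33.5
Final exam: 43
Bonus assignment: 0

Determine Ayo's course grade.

F

Problem sets score 33.5 < 50: minimum not met.
Weighted total:
  Homework 83 × 0.11 = 9.13
  Case studies 73 × 0.07 = 5.11
  Term project 59 × 0.27 = 15.93
  Fieldwork 59 × 0.16 = 9.44
  Term paper 75.5 × 0.12 = 9.06
  Weekly reports 83 × 0.05 = 4.15
  Problem sets 33.5 × 0.11 = 3.685
  Final exam 43 × 0.11 = 4.73
Sum = 61.235
Bonus assignment: 61.235 + 0 = 61.235
Because the Problem sets minimum was not met, the result is F.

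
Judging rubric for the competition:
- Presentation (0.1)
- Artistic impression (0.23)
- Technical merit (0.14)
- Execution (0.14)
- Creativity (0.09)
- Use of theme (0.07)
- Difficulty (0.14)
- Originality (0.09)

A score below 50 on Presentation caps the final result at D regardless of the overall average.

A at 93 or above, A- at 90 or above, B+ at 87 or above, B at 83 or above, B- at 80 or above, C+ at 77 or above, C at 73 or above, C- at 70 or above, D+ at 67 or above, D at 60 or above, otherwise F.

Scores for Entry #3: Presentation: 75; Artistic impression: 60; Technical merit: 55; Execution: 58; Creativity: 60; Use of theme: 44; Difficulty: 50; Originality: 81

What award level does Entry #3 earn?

F

Presentation score 75 ≥ 50: minimum met.
Weighted total:
  Presentation 75 × 0.1 = 7.5
  Artistic impression 60 × 0.23 = 13.8
  Technical merit 55 × 0.14 = 7.7
  Execution 58 × 0.14 = 8.12
  Creativity 60 × 0.09 = 5.4
  Use of theme 44 × 0.07 = 3.08
  Difficulty 50 × 0.14 = 7
  Originality 81 × 0.09 = 7.29
Sum = 59.89
59.89 < 60 → F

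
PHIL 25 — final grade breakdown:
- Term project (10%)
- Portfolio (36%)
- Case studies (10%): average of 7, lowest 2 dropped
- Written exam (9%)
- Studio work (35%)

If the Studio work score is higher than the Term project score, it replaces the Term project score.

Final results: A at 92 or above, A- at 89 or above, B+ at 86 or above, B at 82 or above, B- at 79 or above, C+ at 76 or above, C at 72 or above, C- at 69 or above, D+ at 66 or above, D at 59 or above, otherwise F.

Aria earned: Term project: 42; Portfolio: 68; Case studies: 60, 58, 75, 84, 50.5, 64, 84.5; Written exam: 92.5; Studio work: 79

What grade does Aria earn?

C

Case studies: drop 50.5, 58 → average of remaining 5 = 367.5/5 = 73.5
Studio work (79) > Term project (42), so Term project counts as 79.
Weighted total:
  Term project 79 × 0.1 = 7.9
  Portfolio 68 × 0.36 = 24.48
  Case studies 73.5 × 0.1 = 7.35
  Written exam 92.5 × 0.09 = 8.325
  Studio work 79 × 0.35 = 27.65
Sum = 75.705
75.705 is ≥ 72 and < 76 → C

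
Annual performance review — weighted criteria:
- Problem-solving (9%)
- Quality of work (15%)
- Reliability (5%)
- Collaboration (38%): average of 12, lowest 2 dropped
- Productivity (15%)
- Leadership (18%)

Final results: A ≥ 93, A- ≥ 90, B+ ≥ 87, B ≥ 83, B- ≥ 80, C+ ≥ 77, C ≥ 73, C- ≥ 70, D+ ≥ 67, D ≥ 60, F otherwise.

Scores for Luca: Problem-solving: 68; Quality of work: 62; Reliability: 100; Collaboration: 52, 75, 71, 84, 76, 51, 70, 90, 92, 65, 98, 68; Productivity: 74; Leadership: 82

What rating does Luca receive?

Collaboration: drop 51, 52 → average of remaining 10 = 789/10 = 78.9
Weighted total:
  Problem-solving 68 × 0.09 = 6.12
  Quality of work 62 × 0.15 = 9.3
  Reliability 100 × 0.05 = 5
  Collaboration 78.9 × 0.38 = 29.982
  Productivity 74 × 0.15 = 11.1
  Leadership 82 × 0.18 = 14.76
Sum = 76.262
76.262 is ≥ 73 and < 77 → C

C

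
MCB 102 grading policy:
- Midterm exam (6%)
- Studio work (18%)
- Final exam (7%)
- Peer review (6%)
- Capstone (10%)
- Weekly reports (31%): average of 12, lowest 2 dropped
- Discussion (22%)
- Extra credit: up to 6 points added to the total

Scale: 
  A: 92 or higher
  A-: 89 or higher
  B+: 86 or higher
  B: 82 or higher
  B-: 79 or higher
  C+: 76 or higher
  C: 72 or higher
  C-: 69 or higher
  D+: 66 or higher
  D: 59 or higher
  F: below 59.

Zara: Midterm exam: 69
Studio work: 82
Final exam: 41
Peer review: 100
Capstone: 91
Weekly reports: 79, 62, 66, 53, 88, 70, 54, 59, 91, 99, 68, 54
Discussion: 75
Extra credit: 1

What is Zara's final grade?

C+

Weekly reports: drop 53, 54 → average of remaining 10 = 736/10 = 73.6
Weighted total:
  Midterm exam 69 × 0.06 = 4.14
  Studio work 82 × 0.18 = 14.76
  Final exam 41 × 0.07 = 2.87
  Peer review 100 × 0.06 = 6
  Capstone 91 × 0.1 = 9.1
  Weekly reports 73.6 × 0.31 = 22.816
  Discussion 75 × 0.22 = 16.5
Sum = 76.186
Extra credit: 76.186 + 1 = 77.186
77.186 is ≥ 76 and < 79 → C+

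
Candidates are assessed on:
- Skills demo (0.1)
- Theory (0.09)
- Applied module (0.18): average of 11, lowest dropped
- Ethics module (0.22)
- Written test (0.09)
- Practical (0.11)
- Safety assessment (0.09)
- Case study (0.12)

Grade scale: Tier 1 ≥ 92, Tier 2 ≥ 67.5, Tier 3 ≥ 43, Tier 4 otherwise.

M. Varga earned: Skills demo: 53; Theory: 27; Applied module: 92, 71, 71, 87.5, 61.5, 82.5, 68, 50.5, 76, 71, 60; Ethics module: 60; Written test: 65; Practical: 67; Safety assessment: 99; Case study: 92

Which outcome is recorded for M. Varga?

Applied module: drop 50.5 → average of remaining 10 = 740.5/10 = 74.05
Weighted total:
  Skills demo 53 × 0.1 = 5.3
  Theory 27 × 0.09 = 2.43
  Applied module 74.05 × 0.18 = 13.329
  Ethics module 60 × 0.22 = 13.2
  Written test 65 × 0.09 = 5.85
  Practical 67 × 0.11 = 7.37
  Safety assessment 99 × 0.09 = 8.91
  Case study 92 × 0.12 = 11.04
Sum = 67.429
67.429 is ≥ 43 and < 67.5 → Tier 3

Tier 3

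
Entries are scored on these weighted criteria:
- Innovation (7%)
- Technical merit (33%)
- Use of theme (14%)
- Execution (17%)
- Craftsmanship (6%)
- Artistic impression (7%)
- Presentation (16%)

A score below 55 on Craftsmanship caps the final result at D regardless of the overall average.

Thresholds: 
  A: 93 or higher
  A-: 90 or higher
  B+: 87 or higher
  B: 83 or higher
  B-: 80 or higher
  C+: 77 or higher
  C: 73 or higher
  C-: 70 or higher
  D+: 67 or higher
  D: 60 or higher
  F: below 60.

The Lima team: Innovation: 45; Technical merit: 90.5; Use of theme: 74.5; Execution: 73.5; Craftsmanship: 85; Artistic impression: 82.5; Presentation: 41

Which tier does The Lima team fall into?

Craftsmanship score 85 ≥ 55: minimum met.
Weighted total:
  Innovation 45 × 0.07 = 3.15
  Technical merit 90.5 × 0.33 = 29.865
  Use of theme 74.5 × 0.14 = 10.43
  Execution 73.5 × 0.17 = 12.495
  Craftsmanship 85 × 0.06 = 5.1
  Artistic impression 82.5 × 0.07 = 5.775
  Presentation 41 × 0.16 = 6.56
Sum = 73.375
73.375 is ≥ 73 and < 77 → C

C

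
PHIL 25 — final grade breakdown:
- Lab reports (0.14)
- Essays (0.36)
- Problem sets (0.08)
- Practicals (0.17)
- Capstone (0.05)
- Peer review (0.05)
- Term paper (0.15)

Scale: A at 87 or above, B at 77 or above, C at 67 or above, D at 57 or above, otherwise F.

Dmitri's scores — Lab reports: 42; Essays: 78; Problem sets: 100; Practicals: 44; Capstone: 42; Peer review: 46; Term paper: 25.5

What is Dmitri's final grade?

D

Weighted total:
  Lab reports 42 × 0.14 = 5.88
  Essays 78 × 0.36 = 28.08
  Problem sets 100 × 0.08 = 8
  Practicals 44 × 0.17 = 7.48
  Capstone 42 × 0.05 = 2.1
  Peer review 46 × 0.05 = 2.3
  Term paper 25.5 × 0.15 = 3.825
Sum = 57.665
57.665 is ≥ 57 and < 67 → D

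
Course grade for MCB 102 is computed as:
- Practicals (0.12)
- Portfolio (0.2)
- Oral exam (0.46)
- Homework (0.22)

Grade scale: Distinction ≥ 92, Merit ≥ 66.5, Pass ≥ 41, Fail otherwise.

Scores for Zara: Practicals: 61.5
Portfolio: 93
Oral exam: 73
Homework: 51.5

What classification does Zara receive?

Weighted total:
  Practicals 61.5 × 0.12 = 7.38
  Portfolio 93 × 0.2 = 18.6
  Oral exam 73 × 0.46 = 33.58
  Homework 51.5 × 0.22 = 11.33
Sum = 70.89
70.89 is ≥ 66.5 and < 92 → Merit

Merit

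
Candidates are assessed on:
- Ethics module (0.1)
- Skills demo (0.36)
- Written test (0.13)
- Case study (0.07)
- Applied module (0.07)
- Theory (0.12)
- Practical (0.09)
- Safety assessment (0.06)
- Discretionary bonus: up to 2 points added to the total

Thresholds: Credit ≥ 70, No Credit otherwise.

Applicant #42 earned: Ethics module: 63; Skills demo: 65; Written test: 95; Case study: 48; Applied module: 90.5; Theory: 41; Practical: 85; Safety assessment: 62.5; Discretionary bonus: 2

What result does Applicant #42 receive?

Credit

Weighted total:
  Ethics module 63 × 0.1 = 6.3
  Skills demo 65 × 0.36 = 23.4
  Written test 95 × 0.13 = 12.35
  Case study 48 × 0.07 = 3.36
  Applied module 90.5 × 0.07 = 6.335
  Theory 41 × 0.12 = 4.92
  Practical 85 × 0.09 = 7.65
  Safety assessment 62.5 × 0.06 = 3.75
Sum = 68.065
Discretionary bonus: 68.065 + 2 = 70.065
70.065 ≥ 70 → Credit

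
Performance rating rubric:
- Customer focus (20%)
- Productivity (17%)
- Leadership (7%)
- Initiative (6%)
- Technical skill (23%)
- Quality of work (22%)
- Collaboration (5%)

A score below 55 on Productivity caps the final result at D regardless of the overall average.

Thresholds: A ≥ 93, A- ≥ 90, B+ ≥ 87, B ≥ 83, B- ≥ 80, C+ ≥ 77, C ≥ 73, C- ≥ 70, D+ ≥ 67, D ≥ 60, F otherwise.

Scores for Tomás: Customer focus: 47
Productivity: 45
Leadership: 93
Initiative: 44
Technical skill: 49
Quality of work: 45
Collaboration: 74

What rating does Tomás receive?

Productivity score 45 < 55: minimum not met.
Weighted total:
  Customer focus 47 × 0.2 = 9.4
  Productivity 45 × 0.17 = 7.65
  Leadership 93 × 0.07 = 6.51
  Initiative 44 × 0.06 = 2.64
  Technical skill 49 × 0.23 = 11.27
  Quality of work 45 × 0.22 = 9.9
  Collaboration 74 × 0.05 = 3.7
Sum = 51.07
51.07 would be F; cap at D applies → F.

F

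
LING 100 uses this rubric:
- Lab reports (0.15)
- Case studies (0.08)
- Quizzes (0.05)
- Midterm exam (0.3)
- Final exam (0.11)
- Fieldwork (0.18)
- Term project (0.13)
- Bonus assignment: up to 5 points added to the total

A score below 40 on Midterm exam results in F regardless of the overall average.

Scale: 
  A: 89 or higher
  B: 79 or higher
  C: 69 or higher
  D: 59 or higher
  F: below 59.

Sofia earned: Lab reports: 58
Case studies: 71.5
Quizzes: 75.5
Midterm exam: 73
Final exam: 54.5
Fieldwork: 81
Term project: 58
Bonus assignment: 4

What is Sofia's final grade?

Midterm exam score 73 ≥ 40: minimum met.
Weighted total:
  Lab reports 58 × 0.15 = 8.7
  Case studies 71.5 × 0.08 = 5.72
  Quizzes 75.5 × 0.05 = 3.775
  Midterm exam 73 × 0.3 = 21.9
  Final exam 54.5 × 0.11 = 5.995
  Fieldwork 81 × 0.18 = 14.58
  Term project 58 × 0.13 = 7.54
Sum = 68.21
Bonus assignment: 68.21 + 4 = 72.21
72.21 is ≥ 69 and < 79 → C

C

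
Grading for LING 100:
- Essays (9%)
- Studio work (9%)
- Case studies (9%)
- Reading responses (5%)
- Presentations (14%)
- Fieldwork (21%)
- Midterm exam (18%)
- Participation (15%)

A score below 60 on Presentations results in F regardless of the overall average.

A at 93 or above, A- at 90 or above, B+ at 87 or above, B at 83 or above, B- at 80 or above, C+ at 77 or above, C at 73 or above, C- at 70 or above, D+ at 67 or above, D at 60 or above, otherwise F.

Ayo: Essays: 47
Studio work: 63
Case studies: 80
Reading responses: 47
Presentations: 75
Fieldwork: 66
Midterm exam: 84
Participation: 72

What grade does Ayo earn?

D+

Presentations score 75 ≥ 60: minimum met.
Weighted total:
  Essays 47 × 0.09 = 4.23
  Studio work 63 × 0.09 = 5.67
  Case studies 80 × 0.09 = 7.2
  Reading responses 47 × 0.05 = 2.35
  Presentations 75 × 0.14 = 10.5
  Fieldwork 66 × 0.21 = 13.86
  Midterm exam 84 × 0.18 = 15.12
  Participation 72 × 0.15 = 10.8
Sum = 69.73
69.73 is ≥ 67 and < 70 → D+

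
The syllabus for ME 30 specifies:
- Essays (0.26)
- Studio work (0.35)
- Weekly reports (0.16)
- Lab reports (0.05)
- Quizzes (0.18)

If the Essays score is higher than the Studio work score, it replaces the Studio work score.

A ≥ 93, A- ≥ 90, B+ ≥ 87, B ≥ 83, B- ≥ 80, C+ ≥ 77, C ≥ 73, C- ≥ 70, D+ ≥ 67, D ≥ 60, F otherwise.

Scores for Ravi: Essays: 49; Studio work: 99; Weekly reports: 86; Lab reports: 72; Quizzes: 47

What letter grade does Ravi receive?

Essays (49) ≤ Studio work (99), so Studio work stays at 99.
Weighted total:
  Essays 49 × 0.26 = 12.74
  Studio work 99 × 0.35 = 34.65
  Weekly reports 86 × 0.16 = 13.76
  Lab reports 72 × 0.05 = 3.6
  Quizzes 47 × 0.18 = 8.46
Sum = 73.21
73.21 is ≥ 73 and < 77 → C

C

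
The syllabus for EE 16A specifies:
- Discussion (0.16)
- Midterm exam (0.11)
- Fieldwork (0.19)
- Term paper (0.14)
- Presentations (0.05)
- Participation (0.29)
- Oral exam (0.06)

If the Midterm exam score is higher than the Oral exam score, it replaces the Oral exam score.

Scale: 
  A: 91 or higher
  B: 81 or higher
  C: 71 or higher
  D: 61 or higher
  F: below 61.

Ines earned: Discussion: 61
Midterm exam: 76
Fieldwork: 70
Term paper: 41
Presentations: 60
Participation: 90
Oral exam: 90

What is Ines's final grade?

Midterm exam (76) ≤ Oral exam (90), so Oral exam stays at 90.
Weighted total:
  Discussion 61 × 0.16 = 9.76
  Midterm exam 76 × 0.11 = 8.36
  Fieldwork 70 × 0.19 = 13.3
  Term paper 41 × 0.14 = 5.74
  Presentations 60 × 0.05 = 3
  Participation 90 × 0.29 = 26.1
  Oral exam 90 × 0.06 = 5.4
Sum = 71.66
71.66 is ≥ 71 and < 81 → C

C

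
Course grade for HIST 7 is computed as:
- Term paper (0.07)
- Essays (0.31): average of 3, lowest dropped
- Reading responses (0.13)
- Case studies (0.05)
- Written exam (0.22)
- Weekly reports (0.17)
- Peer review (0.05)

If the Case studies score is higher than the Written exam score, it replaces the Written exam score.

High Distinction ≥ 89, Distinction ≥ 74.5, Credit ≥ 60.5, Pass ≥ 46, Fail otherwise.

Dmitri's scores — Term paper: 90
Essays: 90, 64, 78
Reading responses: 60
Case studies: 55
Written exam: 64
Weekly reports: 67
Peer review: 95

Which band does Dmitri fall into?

Essays: drop 64 → average of remaining 2 = 168/2 = 84
Case studies (55) ≤ Written exam (64), so Written exam stays at 64.
Weighted total:
  Term paper 90 × 0.07 = 6.3
  Essays 84 × 0.31 = 26.04
  Reading responses 60 × 0.13 = 7.8
  Case studies 55 × 0.05 = 2.75
  Written exam 64 × 0.22 = 14.08
  Weekly reports 67 × 0.17 = 11.39
  Peer review 95 × 0.05 = 4.75
Sum = 73.11
73.11 is ≥ 60.5 and < 74.5 → Credit

Credit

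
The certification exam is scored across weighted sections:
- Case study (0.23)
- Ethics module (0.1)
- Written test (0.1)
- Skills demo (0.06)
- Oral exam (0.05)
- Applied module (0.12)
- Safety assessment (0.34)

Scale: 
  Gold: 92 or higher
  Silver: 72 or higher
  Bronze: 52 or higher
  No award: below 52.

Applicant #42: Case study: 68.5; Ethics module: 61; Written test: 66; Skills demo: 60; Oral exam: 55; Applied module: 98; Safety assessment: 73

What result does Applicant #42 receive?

Bronze

Weighted total:
  Case study 68.5 × 0.23 = 15.755
  Ethics module 61 × 0.1 = 6.1
  Written test 66 × 0.1 = 6.6
  Skills demo 60 × 0.06 = 3.6
  Oral exam 55 × 0.05 = 2.75
  Applied module 98 × 0.12 = 11.76
  Safety assessment 73 × 0.34 = 24.82
Sum = 71.385
71.385 is ≥ 52 and < 72 → Bronze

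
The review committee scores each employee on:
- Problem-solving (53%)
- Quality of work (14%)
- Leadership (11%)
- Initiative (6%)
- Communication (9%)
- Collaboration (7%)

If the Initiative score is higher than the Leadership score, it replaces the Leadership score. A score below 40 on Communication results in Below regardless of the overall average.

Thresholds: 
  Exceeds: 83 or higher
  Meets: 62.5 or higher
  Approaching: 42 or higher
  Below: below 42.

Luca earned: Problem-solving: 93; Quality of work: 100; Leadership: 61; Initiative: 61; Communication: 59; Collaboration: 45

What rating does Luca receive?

Meets

Initiative (61) ≤ Leadership (61), so Leadership stays at 61.
Communication score 59 ≥ 40: minimum met.
Weighted total:
  Problem-solving 93 × 0.53 = 49.29
  Quality of work 100 × 0.14 = 14
  Leadership 61 × 0.11 = 6.71
  Initiative 61 × 0.06 = 3.66
  Communication 59 × 0.09 = 5.31
  Collaboration 45 × 0.07 = 3.15
Sum = 82.12
82.12 is ≥ 62.5 and < 83 → Meets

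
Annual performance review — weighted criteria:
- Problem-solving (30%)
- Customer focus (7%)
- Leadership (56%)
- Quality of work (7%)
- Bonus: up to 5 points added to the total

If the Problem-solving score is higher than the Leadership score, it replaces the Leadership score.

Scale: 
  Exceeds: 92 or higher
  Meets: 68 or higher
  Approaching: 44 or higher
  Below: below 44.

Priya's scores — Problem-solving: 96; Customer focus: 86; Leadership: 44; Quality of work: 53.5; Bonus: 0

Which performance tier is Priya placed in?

Problem-solving (96) > Leadership (44), so Leadership counts as 96.
Weighted total:
  Problem-solving 96 × 0.3 = 28.8
  Customer focus 86 × 0.07 = 6.02
  Leadership 96 × 0.56 = 53.76
  Quality of work 53.5 × 0.07 = 3.745
Sum = 92.325
Bonus: 92.325 + 0 = 92.325
92.325 ≥ 92 → Exceeds

Exceeds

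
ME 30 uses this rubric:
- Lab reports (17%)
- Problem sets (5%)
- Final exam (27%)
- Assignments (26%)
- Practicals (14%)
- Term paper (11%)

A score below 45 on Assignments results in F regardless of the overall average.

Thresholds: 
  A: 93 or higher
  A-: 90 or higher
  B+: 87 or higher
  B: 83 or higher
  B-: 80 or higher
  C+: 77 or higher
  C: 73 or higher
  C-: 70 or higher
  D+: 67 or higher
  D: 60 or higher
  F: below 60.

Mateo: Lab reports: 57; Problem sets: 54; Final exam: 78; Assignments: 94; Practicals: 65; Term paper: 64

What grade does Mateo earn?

C

Assignments score 94 ≥ 45: minimum met.
Weighted total:
  Lab reports 57 × 0.17 = 9.69
  Problem sets 54 × 0.05 = 2.7
  Final exam 78 × 0.27 = 21.06
  Assignments 94 × 0.26 = 24.44
  Practicals 65 × 0.14 = 9.1
  Term paper 64 × 0.11 = 7.04
Sum = 74.03
74.03 is ≥ 73 and < 77 → C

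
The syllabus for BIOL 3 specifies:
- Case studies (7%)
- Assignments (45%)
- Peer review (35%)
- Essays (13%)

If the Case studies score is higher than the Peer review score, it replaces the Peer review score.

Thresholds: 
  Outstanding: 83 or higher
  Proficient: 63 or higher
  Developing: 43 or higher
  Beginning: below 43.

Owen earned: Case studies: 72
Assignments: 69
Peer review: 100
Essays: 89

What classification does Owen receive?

Proficient

Case studies (72) ≤ Peer review (100), so Peer review stays at 100.
Weighted total:
  Case studies 72 × 0.07 = 5.04
  Assignments 69 × 0.45 = 31.05
  Peer review 100 × 0.35 = 35
  Essays 89 × 0.13 = 11.57
Sum = 82.66
82.66 is ≥ 63 and < 83 → Proficient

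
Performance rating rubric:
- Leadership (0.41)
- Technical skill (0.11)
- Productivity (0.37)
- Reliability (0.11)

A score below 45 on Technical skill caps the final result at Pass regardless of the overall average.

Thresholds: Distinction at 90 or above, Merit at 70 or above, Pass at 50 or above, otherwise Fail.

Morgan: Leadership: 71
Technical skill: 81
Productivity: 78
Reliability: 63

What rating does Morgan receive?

Merit

Technical skill score 81 ≥ 45: minimum met.
Weighted total:
  Leadership 71 × 0.41 = 29.11
  Technical skill 81 × 0.11 = 8.91
  Productivity 78 × 0.37 = 28.86
  Reliability 63 × 0.11 = 6.93
Sum = 73.81
73.81 is ≥ 70 and < 90 → Merit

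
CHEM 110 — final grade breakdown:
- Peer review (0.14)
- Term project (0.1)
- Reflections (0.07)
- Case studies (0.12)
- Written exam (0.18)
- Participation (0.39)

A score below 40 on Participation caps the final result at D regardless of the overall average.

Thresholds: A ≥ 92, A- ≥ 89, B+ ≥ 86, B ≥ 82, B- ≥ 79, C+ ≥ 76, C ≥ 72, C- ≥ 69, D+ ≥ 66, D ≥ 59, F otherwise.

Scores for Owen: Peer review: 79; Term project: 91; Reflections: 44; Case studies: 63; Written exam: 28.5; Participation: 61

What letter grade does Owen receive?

Participation score 61 ≥ 40: minimum met.
Weighted total:
  Peer review 79 × 0.14 = 11.06
  Term project 91 × 0.1 = 9.1
  Reflections 44 × 0.07 = 3.08
  Case studies 63 × 0.12 = 7.56
  Written exam 28.5 × 0.18 = 5.13
  Participation 61 × 0.39 = 23.79
Sum = 59.72
59.72 is ≥ 59 and < 66 → D

D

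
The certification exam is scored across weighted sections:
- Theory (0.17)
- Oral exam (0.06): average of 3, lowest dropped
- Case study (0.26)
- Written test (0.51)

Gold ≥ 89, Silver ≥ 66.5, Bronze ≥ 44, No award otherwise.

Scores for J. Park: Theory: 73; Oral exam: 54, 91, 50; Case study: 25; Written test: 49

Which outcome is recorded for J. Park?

Oral exam: drop 50 → average of remaining 2 = 145/2 = 72.5
Weighted total:
  Theory 73 × 0.17 = 12.41
  Oral exam 72.5 × 0.06 = 4.35
  Case study 25 × 0.26 = 6.5
  Written test 49 × 0.51 = 24.99
Sum = 48.25
48.25 is ≥ 44 and < 66.5 → Bronze

Bronze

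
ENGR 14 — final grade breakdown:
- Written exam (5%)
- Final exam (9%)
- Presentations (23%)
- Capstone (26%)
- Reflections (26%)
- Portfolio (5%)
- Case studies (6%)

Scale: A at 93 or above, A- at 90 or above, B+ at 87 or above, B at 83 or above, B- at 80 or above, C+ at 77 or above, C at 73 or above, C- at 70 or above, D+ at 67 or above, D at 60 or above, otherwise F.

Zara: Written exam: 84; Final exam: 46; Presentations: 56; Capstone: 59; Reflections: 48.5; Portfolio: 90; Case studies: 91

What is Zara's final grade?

F

Weighted total:
  Written exam 84 × 0.05 = 4.2
  Final exam 46 × 0.09 = 4.14
  Presentations 56 × 0.23 = 12.88
  Capstone 59 × 0.26 = 15.34
  Reflections 48.5 × 0.26 = 12.61
  Portfolio 90 × 0.05 = 4.5
  Case studies 91 × 0.06 = 5.46
Sum = 59.13
59.13 < 60 → F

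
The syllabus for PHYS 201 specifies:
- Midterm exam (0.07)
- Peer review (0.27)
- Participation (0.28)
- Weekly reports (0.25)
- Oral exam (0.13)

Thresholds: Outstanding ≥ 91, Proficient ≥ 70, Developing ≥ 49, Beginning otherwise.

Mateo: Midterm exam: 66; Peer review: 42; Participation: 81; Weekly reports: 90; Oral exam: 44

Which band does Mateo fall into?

Developing

Weighted total:
  Midterm exam 66 × 0.07 = 4.62
  Peer review 42 × 0.27 = 11.34
  Participation 81 × 0.28 = 22.68
  Weekly reports 90 × 0.25 = 22.5
  Oral exam 44 × 0.13 = 5.72
Sum = 66.86
66.86 is ≥ 49 and < 70 → Developing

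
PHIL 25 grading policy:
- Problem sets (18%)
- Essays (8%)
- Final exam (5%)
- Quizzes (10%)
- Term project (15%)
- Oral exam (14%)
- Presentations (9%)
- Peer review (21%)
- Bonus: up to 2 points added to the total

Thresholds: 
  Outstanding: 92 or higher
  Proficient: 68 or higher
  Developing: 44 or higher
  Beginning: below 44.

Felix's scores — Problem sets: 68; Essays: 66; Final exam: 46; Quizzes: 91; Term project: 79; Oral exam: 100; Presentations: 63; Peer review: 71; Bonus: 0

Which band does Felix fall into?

Weighted total:
  Problem sets 68 × 0.18 = 12.24
  Essays 66 × 0.08 = 5.28
  Final exam 46 × 0.05 = 2.3
  Quizzes 91 × 0.1 = 9.1
  Term project 79 × 0.15 = 11.85
  Oral exam 100 × 0.14 = 14
  Presentations 63 × 0.09 = 5.67
  Peer review 71 × 0.21 = 14.91
Sum = 75.35
Bonus: 75.35 + 0 = 75.35
75.35 is ≥ 68 and < 92 → Proficient

Proficient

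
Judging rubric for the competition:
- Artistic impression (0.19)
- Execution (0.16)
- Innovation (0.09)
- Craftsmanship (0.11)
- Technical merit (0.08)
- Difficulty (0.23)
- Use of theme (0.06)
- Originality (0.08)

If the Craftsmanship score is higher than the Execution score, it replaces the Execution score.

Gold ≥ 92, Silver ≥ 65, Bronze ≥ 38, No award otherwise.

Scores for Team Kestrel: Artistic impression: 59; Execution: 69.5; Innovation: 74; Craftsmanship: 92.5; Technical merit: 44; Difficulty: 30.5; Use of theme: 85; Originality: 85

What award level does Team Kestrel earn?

Silver

Craftsmanship (92.5) > Execution (69.5), so Execution counts as 92.5.
Weighted total:
  Artistic impression 59 × 0.19 = 11.21
  Execution 92.5 × 0.16 = 14.8
  Innovation 74 × 0.09 = 6.66
  Craftsmanship 92.5 × 0.11 = 10.175
  Technical merit 44 × 0.08 = 3.52
  Difficulty 30.5 × 0.23 = 7.015
  Use of theme 85 × 0.06 = 5.1
  Originality 85 × 0.08 = 6.8
Sum = 65.28
65.28 is ≥ 65 and < 92 → Silver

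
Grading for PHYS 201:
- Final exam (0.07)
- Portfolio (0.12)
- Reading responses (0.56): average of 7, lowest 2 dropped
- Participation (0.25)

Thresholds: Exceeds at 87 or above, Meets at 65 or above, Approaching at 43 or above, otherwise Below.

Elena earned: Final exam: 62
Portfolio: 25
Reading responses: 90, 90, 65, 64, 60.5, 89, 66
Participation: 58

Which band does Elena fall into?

Reading responses: drop 60.5, 64 → average of remaining 5 = 400/5 = 80
Weighted total:
  Final exam 62 × 0.07 = 4.34
  Portfolio 25 × 0.12 = 3
  Reading responses 80 × 0.56 = 44.8
  Participation 58 × 0.25 = 14.5
Sum = 66.64
66.64 is ≥ 65 and < 87 → Meets

Meets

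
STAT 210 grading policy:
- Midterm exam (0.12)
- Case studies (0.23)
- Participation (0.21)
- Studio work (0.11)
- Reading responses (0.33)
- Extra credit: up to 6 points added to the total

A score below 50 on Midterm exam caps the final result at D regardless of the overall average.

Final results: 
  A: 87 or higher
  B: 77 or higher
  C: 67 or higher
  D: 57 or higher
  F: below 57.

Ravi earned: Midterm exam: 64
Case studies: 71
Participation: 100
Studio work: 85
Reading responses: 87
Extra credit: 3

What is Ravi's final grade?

Midterm exam score 64 ≥ 50: minimum met.
Weighted total:
  Midterm exam 64 × 0.12 = 7.68
  Case studies 71 × 0.23 = 16.33
  Participation 100 × 0.21 = 21
  Studio work 85 × 0.11 = 9.35
  Reading responses 87 × 0.33 = 28.71
Sum = 83.07
Extra credit: 83.07 + 3 = 86.07
86.07 is ≥ 77 and < 87 → B

B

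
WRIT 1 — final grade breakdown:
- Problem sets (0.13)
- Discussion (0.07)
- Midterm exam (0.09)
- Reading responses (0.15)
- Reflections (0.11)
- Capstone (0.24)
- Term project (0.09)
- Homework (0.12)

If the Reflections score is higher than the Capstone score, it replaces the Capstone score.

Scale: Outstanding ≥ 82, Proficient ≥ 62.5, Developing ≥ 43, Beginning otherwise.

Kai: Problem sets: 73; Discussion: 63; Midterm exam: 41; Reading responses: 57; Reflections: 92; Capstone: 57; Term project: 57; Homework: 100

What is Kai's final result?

Proficient

Reflections (92) > Capstone (57), so Capstone counts as 92.
Weighted total:
  Problem sets 73 × 0.13 = 9.49
  Discussion 63 × 0.07 = 4.41
  Midterm exam 41 × 0.09 = 3.69
  Reading responses 57 × 0.15 = 8.55
  Reflections 92 × 0.11 = 10.12
  Capstone 92 × 0.24 = 22.08
  Term project 57 × 0.09 = 5.13
  Homework 100 × 0.12 = 12
Sum = 75.47
75.47 is ≥ 62.5 and < 82 → Proficient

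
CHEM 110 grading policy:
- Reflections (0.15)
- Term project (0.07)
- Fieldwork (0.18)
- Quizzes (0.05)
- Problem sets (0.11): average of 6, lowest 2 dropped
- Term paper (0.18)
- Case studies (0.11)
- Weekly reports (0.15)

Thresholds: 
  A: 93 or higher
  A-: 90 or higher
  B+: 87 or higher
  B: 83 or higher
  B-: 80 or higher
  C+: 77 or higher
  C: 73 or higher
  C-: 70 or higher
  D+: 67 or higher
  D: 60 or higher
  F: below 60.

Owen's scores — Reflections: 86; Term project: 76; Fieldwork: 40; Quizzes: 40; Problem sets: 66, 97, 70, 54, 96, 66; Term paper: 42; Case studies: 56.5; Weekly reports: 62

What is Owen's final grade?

Problem sets: drop 54, 66 → average of remaining 4 = 329/4 = 82.25
Weighted total:
  Reflections 86 × 0.15 = 12.9
  Term project 76 × 0.07 = 5.32
  Fieldwork 40 × 0.18 = 7.2
  Quizzes 40 × 0.05 = 2
  Problem sets 82.25 × 0.11 = 9.0475
  Term paper 42 × 0.18 = 7.56
  Case studies 56.5 × 0.11 = 6.215
  Weekly reports 62 × 0.15 = 9.3
Sum = 59.5425
59.5425 < 60 → F

F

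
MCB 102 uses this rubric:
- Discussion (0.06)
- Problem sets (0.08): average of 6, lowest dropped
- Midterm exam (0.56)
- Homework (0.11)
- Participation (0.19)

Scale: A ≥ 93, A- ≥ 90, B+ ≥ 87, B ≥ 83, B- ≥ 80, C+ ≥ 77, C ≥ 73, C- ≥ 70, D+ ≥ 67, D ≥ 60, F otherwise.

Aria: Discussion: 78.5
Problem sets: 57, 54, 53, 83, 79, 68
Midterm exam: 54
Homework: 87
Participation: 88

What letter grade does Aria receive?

D

Problem sets: drop 53 → average of remaining 5 = 341/5 = 68.2
Weighted total:
  Discussion 78.5 × 0.06 = 4.71
  Problem sets 68.2 × 0.08 = 5.456
  Midterm exam 54 × 0.56 = 30.24
  Homework 87 × 0.11 = 9.57
  Participation 88 × 0.19 = 16.72
Sum = 66.696
66.696 is ≥ 60 and < 67 → D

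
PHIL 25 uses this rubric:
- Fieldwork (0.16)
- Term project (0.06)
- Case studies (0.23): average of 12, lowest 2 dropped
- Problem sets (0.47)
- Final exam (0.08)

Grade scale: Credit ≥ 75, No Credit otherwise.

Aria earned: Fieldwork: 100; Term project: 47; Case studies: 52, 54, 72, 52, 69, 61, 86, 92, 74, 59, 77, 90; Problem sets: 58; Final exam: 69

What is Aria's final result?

No Credit

Case studies: drop 52, 52 → average of remaining 10 = 734/10 = 73.4
Weighted total:
  Fieldwork 100 × 0.16 = 16
  Term project 47 × 0.06 = 2.82
  Case studies 73.4 × 0.23 = 16.882
  Problem sets 58 × 0.47 = 27.26
  Final exam 69 × 0.08 = 5.52
Sum = 68.482
68.482 < 75 → No Credit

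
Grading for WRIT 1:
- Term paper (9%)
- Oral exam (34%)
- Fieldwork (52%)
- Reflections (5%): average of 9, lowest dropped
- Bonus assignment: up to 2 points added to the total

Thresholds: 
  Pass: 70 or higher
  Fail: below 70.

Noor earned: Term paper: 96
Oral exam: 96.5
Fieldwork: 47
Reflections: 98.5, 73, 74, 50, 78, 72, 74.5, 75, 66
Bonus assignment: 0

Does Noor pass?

Fail

Reflections: drop 50 → average of remaining 8 = 611/8 = 76.375
Weighted total:
  Term paper 96 × 0.09 = 8.64
  Oral exam 96.5 × 0.34 = 32.81
  Fieldwork 47 × 0.52 = 24.44
  Reflections 76.375 × 0.05 = 3.81875
Sum = 69.70875
Bonus assignment: 69.70875 + 0 = 69.70875
69.70875 < 70 → Fail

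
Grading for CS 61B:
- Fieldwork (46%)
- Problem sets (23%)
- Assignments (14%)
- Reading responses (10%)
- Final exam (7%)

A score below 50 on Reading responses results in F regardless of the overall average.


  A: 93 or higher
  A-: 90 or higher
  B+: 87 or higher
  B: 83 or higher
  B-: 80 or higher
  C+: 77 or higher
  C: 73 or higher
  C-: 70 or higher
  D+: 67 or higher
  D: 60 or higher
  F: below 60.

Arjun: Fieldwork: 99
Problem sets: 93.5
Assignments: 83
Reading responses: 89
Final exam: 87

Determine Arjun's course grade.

A

Reading responses score 89 ≥ 50: minimum met.
Weighted total:
  Fieldwork 99 × 0.46 = 45.54
  Problem sets 93.5 × 0.23 = 21.505
  Assignments 83 × 0.14 = 11.62
  Reading responses 89 × 0.1 = 8.9
  Final exam 87 × 0.07 = 6.09
Sum = 93.655
93.655 ≥ 93 → A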